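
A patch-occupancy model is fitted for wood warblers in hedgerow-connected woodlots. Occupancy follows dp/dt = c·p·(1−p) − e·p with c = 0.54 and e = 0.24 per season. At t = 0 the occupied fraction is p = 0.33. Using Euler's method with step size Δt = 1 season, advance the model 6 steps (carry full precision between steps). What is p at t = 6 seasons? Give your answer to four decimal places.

Update rule: p ← p + [c·p·(1−p) − e·p]·Δt with Δt = 1.
t = 1: p = 0.33000 + (+0.04019) = 0.37019
t = 2: p = 0.37019 + (+0.03705) = 0.40725
t = 3: p = 0.40725 + (+0.03261) = 0.43986
t = 4: p = 0.43986 + (+0.02748) = 0.46734
t = 5: p = 0.46734 + (+0.02226) = 0.48961
t = 6: p = 0.48961 + (+0.01744) = 0.50704

0.5070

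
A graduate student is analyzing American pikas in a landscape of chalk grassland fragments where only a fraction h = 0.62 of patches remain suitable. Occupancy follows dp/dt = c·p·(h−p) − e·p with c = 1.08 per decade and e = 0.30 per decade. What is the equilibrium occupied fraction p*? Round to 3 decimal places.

0.342

Setting dp/dt = 0 and dividing by p* gives c·(h−p*) = e.
So p* = h − e/c = 0.62 − 0.30/1.08 = 0.62 − 0.2778 = 0.3422.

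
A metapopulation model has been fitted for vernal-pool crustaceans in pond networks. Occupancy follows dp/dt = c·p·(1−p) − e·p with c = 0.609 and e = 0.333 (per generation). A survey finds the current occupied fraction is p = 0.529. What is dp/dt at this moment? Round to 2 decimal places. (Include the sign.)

Colonization term: c·p·(1−p) = 0.609×0.529×0.4710 = 0.15174.
Extinction term: e·p = 0.17616.
dp/dt = 0.15174 − 0.17616 = -0.02442.

-0.02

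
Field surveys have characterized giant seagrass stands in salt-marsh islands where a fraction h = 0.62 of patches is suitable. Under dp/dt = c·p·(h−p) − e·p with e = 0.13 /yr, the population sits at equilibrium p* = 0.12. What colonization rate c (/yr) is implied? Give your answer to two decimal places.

At equilibrium c(h−p*) = e, so c = e/(h−p*).
c = 0.13/(0.62 − 0.12) = 0.13/0.5000 = 0.2600.

0.26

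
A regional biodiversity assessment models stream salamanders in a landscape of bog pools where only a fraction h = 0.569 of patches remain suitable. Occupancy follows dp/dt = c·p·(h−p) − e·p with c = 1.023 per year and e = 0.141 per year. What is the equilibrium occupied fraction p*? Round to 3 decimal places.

Setting dp/dt = 0 and dividing by p* gives c·(h−p*) = e.
So p* = h − e/c = 0.569 − 0.141/1.023 = 0.569 − 0.1378 = 0.4312.

0.431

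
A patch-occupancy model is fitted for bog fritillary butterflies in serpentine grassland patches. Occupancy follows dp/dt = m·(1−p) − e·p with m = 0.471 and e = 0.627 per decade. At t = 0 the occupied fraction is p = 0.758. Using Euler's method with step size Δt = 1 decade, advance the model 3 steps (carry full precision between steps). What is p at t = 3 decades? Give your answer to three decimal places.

Update rule: p ← p + [m·(1−p) − e·p]·Δt with Δt = 1.
p: 0.75800 → 0.39672  (Δp = -0.36128)
p: 0.39672 → 0.43212  (Δp = +0.03541)
p: 0.43212 → 0.42865  (Δp = -0.00347)

0.429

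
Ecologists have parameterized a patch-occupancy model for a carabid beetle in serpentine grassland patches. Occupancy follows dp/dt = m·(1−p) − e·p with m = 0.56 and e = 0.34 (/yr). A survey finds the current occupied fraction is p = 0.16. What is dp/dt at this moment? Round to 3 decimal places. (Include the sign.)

0.416

Colonization term: m·(1−p) = 0.56×0.8400 = 0.47040.
Extinction term: e·p = 0.05440.
dp/dt = 0.47040 − 0.05440 = 0.41600.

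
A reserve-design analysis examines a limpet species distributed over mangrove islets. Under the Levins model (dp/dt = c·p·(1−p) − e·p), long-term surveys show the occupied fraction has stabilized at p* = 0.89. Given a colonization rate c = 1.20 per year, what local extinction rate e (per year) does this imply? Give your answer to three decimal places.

At equilibrium c(1−p*) = e.
e = 1.20 × (1 − 0.89) = 1.20 × 0.1100 = 0.1320.

0.132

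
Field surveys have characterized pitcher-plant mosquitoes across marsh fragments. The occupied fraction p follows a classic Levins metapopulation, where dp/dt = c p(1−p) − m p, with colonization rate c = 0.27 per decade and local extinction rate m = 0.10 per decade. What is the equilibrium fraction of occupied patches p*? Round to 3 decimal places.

At equilibrium, colonization balances extinction: c·p*·(1−p*) = m·p*.
So p* = 1 − m/c = 1 − 0.10/0.27 = 1 − 0.3704 = 0.6296.

0.630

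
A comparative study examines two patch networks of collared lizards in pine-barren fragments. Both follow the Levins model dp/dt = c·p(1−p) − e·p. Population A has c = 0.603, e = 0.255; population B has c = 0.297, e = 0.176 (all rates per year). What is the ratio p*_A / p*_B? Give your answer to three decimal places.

1.417

A: p*_A = 1 − 0.255/0.603 = 0.5771.
B: p*_B = 1 − 0.176/0.297 = 0.4074.
p*_A / p*_B = 0.5771/0.4074 = 1.4166.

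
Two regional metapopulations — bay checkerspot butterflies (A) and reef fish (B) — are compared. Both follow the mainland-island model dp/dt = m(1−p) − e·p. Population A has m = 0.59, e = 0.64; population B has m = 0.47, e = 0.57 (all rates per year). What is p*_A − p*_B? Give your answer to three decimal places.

0.028

A: p*_A = m/(m+e) = 0.59/1.2300 = 0.4797.
B: p*_B = 0.47/1.0400 = 0.4519.
p*_A − p*_B = 0.4797 − 0.4519 = 0.0278.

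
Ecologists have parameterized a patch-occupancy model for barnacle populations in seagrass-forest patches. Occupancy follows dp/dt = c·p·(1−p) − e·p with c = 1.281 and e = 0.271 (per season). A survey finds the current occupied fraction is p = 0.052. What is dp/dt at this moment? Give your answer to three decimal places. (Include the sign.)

0.049

Colonization term: c·p·(1−p) = 1.281×0.052×0.9480 = 0.06315.
Extinction term: e·p = 0.01409.
dp/dt = 0.06315 − 0.01409 = 0.04906.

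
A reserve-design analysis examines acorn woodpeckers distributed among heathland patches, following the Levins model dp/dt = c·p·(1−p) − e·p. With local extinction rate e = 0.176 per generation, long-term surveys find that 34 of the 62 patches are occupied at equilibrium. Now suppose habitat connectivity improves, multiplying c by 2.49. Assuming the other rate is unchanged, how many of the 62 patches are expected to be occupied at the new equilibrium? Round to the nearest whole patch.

Observed p* = 34/62 = 0.54839.
Balance c(1−p*) = e gives c = e/(1 − 0.54839) = 0.176/0.45161 = 0.38972.
New p* = 1 − e/c = 1 − 0.17600/0.97040 = 0.81863.
Expected occupied = 62 × 0.81863 = 50.76 ≈ 51.

51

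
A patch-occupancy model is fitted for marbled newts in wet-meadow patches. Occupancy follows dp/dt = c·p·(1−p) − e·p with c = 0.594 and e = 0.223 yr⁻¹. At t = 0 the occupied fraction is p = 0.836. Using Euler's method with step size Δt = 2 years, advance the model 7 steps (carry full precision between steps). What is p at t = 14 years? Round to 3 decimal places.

0.625

Update rule: p ← p + [c·p·(1−p) − e·p]·Δt with Δt = 2.
step 1: Δp = -0.20998, p = 0.62602
step 2: Δp = -0.00107, p = 0.62495
step 3: Δp = -0.00027, p = 0.62467
step 4: Δp = -0.00007, p = 0.62460
step 5: Δp = -0.00002, p = 0.62459
step 6: Δp = -0.00000, p = 0.62458
step 7: Δp = -0.00000, p = 0.62458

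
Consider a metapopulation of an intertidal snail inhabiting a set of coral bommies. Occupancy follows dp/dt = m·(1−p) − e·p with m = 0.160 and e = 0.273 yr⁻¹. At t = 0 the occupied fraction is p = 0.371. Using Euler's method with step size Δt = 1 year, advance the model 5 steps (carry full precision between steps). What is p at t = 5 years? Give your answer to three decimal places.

Update rule: p ← p + [m·(1−p) − e·p]·Δt with Δt = 1.
t = 1: p = 0.37100 + (-0.00064) = 0.37036
t = 2: p = 0.37036 + (-0.00036) = 0.36999
t = 3: p = 0.36999 + (-0.00021) = 0.36979
t = 4: p = 0.36979 + (-0.00012) = 0.36967
t = 5: p = 0.36967 + (-0.00007) = 0.36960

0.370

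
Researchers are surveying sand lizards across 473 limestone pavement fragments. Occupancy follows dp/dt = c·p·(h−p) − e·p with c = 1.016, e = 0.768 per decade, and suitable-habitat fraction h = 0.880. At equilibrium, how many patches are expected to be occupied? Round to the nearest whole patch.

59

p* = h − e/c = 0.880 − 0.7559 = 0.1241.
Expected occupied patches = N × p* = 473 × 0.1241 = 58.70 ≈ 59.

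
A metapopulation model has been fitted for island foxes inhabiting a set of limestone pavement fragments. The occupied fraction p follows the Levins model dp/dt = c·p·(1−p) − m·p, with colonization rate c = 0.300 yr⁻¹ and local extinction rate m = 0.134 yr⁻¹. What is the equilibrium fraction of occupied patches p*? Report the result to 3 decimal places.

At equilibrium, colonization balances extinction: c·p*·(1−p*) = m·p*.
So p* = 1 − m/c = 1 − 0.134/0.300 = 1 − 0.4467 = 0.5533.

0.553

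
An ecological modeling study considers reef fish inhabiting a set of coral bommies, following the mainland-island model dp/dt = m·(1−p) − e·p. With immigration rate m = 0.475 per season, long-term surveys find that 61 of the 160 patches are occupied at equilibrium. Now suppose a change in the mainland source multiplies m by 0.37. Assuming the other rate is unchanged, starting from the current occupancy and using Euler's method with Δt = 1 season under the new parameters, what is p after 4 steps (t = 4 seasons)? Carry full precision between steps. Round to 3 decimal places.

Observed p* = 61/160 = 0.38125.
Balance m(1−p*) = e·p* gives e = m(1−p*)/p* = 0.475×0.61875/0.38125 = 0.77090.
Starting from p₀ = 0.38125; update p ← p + (dp/dt)·Δt with the new parameters.
step 1: Δp = -0.18516, p = 0.19609
step 2: Δp = -0.00988, p = 0.18621
step 3: Δp = -0.00053, p = 0.18568
step 4: Δp = -0.00003, p = 0.18566

0.186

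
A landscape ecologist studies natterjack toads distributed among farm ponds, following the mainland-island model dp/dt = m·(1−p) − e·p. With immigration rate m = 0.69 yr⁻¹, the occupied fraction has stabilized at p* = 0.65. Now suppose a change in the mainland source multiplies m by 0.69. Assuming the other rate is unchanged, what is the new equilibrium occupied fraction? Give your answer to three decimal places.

0.562

Balance m(1−p*) = e·p* gives e = m(1−p*)/p* = 0.69×0.35000/0.65000 = 0.37154.
New p* = m/(m+e) = 0.47610/(0.47610+0.37154) = 0.56168.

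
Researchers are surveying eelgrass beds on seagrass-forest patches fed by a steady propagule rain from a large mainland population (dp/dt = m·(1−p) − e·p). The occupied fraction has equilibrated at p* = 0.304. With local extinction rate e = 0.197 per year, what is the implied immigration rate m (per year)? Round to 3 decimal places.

0.086

At equilibrium m(1−p*) = e·p*, so m = e·p*/(1−p*).
m = 0.197 × 0.304 / 0.6960 = 0.0599/0.6960 = 0.0860.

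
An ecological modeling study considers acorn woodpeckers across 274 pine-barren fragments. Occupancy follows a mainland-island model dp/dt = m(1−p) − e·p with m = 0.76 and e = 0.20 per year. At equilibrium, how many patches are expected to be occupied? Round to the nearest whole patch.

217

p* = m/(m+e) = 0.76/0.9600 = 0.7917.
Expected occupied patches = N × p* = 274 × 0.7917 = 216.92 ≈ 217.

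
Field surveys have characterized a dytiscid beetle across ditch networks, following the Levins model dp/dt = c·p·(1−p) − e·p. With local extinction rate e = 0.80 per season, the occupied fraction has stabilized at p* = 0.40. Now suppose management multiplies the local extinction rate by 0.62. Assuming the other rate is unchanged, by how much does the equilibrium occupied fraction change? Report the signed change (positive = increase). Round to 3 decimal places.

0.228

Balance c(1−p*) = e gives c = e/(1 − 0.40000) = 0.80/0.60000 = 1.33333.
New p* = 1 − e/c = 1 − 0.49600/1.33333 = 0.62800.
Δp* = 0.62800 − 0.40000 = +0.22800.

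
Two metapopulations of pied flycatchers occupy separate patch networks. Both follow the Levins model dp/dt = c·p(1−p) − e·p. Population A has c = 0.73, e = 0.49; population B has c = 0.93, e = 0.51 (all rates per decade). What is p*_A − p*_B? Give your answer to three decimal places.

-0.123

A: p*_A = 1 − 0.49/0.73 = 0.3288.
B: p*_B = 1 − 0.51/0.93 = 0.4516.
p*_A − p*_B = 0.3288 − 0.4516 = -0.1228.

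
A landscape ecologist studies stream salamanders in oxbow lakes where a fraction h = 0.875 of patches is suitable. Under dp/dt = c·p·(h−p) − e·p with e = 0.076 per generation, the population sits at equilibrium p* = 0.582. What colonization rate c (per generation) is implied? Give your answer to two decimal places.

At equilibrium c(h−p*) = e, so c = e/(h−p*).
c = 0.076/(0.875 − 0.582) = 0.076/0.2930 = 0.2594.

0.26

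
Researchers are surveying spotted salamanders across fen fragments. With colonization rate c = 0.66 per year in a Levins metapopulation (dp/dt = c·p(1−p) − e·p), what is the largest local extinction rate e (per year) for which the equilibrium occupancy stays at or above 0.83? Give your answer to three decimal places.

1 − e/c ≥ 0.83 ⇒ e ≤ c(1 − 0.83) = 0.66 × 0.1700.
e_max = 0.1122.

0.112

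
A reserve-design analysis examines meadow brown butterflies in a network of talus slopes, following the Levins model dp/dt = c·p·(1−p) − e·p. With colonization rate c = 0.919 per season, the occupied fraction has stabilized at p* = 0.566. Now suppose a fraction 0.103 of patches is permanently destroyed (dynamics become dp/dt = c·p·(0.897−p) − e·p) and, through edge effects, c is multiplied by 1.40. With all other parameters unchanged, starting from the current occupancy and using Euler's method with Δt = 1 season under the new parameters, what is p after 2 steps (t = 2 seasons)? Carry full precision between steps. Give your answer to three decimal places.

0.586

Balance c(1−p*) = e gives e = 0.919×(1 − 0.56600) = 0.39885.
Starting from p₀ = 0.56600; update p ← p + (dp/dt)·Δt with the new parameters.
  1  |  dp/dt·Δt = +0.015293  |  p_1 = 0.581293
  2  |  dp/dt·Δt = +0.004269  |  p_2 = 0.585561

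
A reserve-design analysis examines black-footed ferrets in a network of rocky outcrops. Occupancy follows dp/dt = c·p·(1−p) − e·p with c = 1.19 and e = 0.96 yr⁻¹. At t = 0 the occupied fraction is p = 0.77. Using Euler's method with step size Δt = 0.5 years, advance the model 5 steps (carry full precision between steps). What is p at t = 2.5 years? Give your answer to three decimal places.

0.298

Update rule: p ← p + [c·p·(1−p) − e·p]·Δt with Δt = 0.5.
step 1: Δp = -0.26423, p = 0.50577
step 2: Δp = -0.09404, p = 0.41173
step 3: Δp = -0.05352, p = 0.35822
step 4: Δp = -0.03515, p = 0.32306
step 5: Δp = -0.02495, p = 0.29811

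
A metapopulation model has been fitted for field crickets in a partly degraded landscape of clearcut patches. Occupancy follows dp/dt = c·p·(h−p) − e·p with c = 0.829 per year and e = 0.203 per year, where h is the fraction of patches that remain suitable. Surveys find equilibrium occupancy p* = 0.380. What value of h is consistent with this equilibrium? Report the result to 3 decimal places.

0.625

At equilibrium c(h−p*) = e, so h = p* + e/c.
h = 0.380 + 0.203/0.829 = 0.380 + 0.2449 = 0.6249.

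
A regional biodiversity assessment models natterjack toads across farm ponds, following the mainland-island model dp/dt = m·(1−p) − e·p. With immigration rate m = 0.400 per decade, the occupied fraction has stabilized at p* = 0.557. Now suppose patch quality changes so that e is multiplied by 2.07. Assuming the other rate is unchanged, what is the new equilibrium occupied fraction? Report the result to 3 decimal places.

Balance m(1−p*) = e·p* gives e = m(1−p*)/p* = 0.400×0.44300/0.55700 = 0.31813.
New p* = m/(m+e) = 0.40000/(0.40000+0.65853) = 0.37788.

0.378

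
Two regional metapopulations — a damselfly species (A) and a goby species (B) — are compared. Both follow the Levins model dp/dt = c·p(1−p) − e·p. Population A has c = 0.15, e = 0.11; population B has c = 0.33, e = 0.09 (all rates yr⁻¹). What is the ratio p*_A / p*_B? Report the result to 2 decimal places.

0.37

A: p*_A = 1 − 0.11/0.15 = 0.2667.
B: p*_B = 1 − 0.09/0.33 = 0.7273.
p*_A / p*_B = 0.2667/0.7273 = 0.3667.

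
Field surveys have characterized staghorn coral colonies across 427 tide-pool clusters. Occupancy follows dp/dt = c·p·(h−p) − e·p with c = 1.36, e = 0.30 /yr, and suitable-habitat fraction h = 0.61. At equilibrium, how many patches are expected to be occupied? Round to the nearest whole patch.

p* = h − e/c = 0.61 − 0.2206 = 0.3894.
Expected occupied patches = N × p* = 427 × 0.3894 = 166.28 ≈ 166.

166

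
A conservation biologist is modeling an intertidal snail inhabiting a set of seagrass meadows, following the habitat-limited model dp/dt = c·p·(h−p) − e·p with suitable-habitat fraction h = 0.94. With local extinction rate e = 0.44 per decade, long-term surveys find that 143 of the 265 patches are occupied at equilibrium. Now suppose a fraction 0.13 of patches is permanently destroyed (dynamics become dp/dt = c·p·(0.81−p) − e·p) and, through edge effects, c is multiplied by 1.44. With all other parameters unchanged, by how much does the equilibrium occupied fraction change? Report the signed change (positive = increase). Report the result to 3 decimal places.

-0.008

Observed p* = 143/265 = 0.53962.
Balance c(h−p*) = e gives c = e/(0.94 − 0.53962) = 0.44/0.40038 = 1.09896.
New p* = 0.81 − e/c = 0.81 − 0.44000/1.58250 = 0.53196.
Δp* = 0.53196 − 0.53962 = -0.00766.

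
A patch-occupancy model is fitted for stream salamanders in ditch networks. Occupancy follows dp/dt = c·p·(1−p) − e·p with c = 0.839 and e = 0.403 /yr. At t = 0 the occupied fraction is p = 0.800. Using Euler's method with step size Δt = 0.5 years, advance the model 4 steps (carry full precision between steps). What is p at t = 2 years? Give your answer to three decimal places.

Update rule: p ← p + [c·p·(1−p) − e·p]·Δt with Δt = 0.5.
  1  |  dp/dt·Δt = -0.094080  |  p_1 = 0.705920
  2  |  dp/dt·Δt = -0.055156  |  p_2 = 0.650764
  3  |  dp/dt·Δt = -0.035789  |  p_3 = 0.614975
  4  |  dp/dt·Δt = -0.024588  |  p_4 = 0.590387

0.590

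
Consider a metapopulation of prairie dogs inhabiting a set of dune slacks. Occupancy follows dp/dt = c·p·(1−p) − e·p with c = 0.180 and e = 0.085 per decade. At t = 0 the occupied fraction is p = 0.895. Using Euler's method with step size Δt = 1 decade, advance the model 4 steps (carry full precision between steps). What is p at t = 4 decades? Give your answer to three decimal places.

0.722

Update rule: p ← p + [c·p·(1−p) − e·p]·Δt with Δt = 1.
step 1: Δp = -0.05916, p = 0.83584
step 2: Δp = -0.04635, p = 0.78949
step 3: Δp = -0.03719, p = 0.75230
step 4: Δp = -0.03040, p = 0.72190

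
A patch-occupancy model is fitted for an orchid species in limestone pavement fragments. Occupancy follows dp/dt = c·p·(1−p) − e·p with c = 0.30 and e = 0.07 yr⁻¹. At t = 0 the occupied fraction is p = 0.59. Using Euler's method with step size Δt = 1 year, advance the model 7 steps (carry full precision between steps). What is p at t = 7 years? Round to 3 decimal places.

0.729

Update rule: p ← p + [c·p·(1−p) − e·p]·Δt with Δt = 1.
step 1: Δp = +0.03127, p = 0.62127
step 2: Δp = +0.02710, p = 0.64837
step 3: Δp = +0.02301, p = 0.67138
step 4: Δp = +0.01919, p = 0.69057
step 5: Δp = +0.01576, p = 0.70634
step 6: Δp = +0.01278, p = 0.71912
step 7: Δp = +0.01026, p = 0.72938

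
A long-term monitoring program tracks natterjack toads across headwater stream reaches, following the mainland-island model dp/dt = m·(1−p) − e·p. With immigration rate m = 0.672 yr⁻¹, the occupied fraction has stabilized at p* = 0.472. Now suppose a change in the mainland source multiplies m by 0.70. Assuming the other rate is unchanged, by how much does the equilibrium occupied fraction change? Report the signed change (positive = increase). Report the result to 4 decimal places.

Balance m(1−p*) = e·p* gives e = m(1−p*)/p* = 0.672×0.52800/0.47200 = 0.75173.
New p* = m/(m+e) = 0.47040/(0.47040+0.75173) = 0.38490.
Δp* = 0.38490 − 0.47200 = -0.08710.

-0.0871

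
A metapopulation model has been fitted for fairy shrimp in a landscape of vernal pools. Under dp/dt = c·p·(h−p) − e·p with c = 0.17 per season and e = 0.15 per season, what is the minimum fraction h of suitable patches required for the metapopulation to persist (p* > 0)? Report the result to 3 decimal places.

0.882

p* = h − e/c is positive only when h > e/c.
h_min = e/c = 0.15/0.17 = 0.8824.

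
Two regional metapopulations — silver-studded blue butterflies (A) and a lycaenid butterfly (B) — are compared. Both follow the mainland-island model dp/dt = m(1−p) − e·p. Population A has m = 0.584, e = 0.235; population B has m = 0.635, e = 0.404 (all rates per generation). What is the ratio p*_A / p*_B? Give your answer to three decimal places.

1.167

A: p*_A = m/(m+e) = 0.584/0.8190 = 0.7131.
B: p*_B = 0.635/1.0390 = 0.6112.
p*_A / p*_B = 0.7131/0.6112 = 1.1667.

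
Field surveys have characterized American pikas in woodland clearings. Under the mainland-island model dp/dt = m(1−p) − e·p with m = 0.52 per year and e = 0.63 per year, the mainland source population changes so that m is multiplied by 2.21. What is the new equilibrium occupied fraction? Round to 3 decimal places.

Before: p* = 0.52/(0.52+0.63) = 0.4522.
After: m = 1.1492, e = 0.63; p* = 1.1492/1.7792 = 0.6459.

0.646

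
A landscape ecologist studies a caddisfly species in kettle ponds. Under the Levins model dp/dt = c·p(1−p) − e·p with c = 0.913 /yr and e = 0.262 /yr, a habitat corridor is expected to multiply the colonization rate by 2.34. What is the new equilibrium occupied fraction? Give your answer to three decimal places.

Before: p* = 1 − 0.262/0.913 = 0.7130.
After the change, c = 2.13642, e = 0.262, so p* = 1 − 0.262/2.13642 = 0.8774.

0.877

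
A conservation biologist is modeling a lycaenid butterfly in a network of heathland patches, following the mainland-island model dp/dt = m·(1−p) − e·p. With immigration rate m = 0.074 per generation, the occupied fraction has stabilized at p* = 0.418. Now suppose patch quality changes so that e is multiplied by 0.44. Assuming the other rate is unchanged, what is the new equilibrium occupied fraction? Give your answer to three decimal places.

0.620

Balance m(1−p*) = e·p* gives e = m(1−p*)/p* = 0.074×0.58200/0.41800 = 0.10303.
New p* = m/(m+e) = 0.07400/(0.07400+0.04533) = 0.62013.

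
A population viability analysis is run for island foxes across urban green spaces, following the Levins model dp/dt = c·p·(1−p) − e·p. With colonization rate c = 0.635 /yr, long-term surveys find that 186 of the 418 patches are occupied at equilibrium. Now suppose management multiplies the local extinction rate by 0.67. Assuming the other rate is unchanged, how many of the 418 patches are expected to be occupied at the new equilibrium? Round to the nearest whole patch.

263

Observed p* = 186/418 = 0.44498.
Balance c(1−p*) = e gives e = 0.635×(1 − 0.44498) = 0.35244.
New p* = 1 − e/c = 1 − 0.23613/0.63500 = 0.62814.
Expected occupied = 418 × 0.62814 = 262.56 ≈ 263.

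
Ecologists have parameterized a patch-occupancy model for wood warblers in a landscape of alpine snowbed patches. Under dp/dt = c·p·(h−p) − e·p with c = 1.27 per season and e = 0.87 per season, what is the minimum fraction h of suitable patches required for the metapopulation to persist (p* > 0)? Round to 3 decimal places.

0.685

p* = h − e/c is positive only when h > e/c.
h_min = e/c = 0.87/1.27 = 0.6850.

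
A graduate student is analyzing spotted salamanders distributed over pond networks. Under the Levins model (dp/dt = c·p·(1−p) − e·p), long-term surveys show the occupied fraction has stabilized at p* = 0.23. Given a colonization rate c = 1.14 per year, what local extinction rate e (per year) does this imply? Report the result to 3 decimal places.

0.878

At equilibrium c(1−p*) = e.
e = 1.14 × (1 − 0.23) = 1.14 × 0.7700 = 0.8778.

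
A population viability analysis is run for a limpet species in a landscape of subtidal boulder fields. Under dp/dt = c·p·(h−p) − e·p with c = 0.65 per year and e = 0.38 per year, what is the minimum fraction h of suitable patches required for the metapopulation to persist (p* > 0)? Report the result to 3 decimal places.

0.585

p* = h − e/c is positive only when h > e/c.
h_min = e/c = 0.38/0.65 = 0.5846.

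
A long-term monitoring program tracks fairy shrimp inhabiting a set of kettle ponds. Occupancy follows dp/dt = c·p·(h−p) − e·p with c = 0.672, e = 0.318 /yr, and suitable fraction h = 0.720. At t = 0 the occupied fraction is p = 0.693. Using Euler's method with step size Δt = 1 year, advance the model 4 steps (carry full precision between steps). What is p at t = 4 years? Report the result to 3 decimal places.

0.335

Update rule: p ← p + [c·p·(h−p) − e·p]·Δt with Δt = 1.
p: 0.69300 → 0.48520  (Δp = -0.20780)
p: 0.48520 → 0.40746  (Δp = -0.07774)
p: 0.40746 → 0.36347  (Δp = -0.04400)
p: 0.36347 → 0.33497  (Δp = -0.02850)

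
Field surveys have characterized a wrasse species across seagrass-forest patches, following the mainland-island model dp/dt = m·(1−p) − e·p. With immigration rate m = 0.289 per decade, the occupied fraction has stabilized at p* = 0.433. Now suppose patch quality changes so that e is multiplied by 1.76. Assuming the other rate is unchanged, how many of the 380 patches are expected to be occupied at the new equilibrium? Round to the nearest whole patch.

115

Balance m(1−p*) = e·p* gives e = m(1−p*)/p* = 0.289×0.56700/0.43300 = 0.37844.
New p* = m/(m+e) = 0.28900/(0.28900+0.66605) = 0.30260.
Expected occupied = 380 × 0.30260 = 114.99 ≈ 115.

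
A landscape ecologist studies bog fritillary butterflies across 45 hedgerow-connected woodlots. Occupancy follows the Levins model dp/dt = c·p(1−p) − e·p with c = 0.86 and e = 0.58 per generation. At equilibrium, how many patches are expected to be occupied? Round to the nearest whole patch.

15

p* = 1 − e/c = 1 − 0.58/0.86 = 0.3256.
Expected occupied patches = N × p* = 45 × 0.3256 = 14.65 ≈ 15.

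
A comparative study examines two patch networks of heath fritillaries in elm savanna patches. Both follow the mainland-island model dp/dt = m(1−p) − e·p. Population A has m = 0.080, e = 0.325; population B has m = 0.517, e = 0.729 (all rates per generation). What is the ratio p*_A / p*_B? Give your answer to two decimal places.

A: p*_A = m/(m+e) = 0.080/0.4050 = 0.1975.
B: p*_B = 0.517/1.2460 = 0.4149.
p*_A / p*_B = 0.1975/0.4149 = 0.4761.

0.48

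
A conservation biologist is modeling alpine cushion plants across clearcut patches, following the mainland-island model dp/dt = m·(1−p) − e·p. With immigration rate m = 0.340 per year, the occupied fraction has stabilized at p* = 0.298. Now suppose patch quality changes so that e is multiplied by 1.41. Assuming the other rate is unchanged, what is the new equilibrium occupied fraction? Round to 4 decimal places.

Balance m(1−p*) = e·p* gives e = m(1−p*)/p* = 0.340×0.70200/0.29800 = 0.80094.
New p* = m/(m+e) = 0.34000/(0.34000+1.12933) = 0.23140.

0.2314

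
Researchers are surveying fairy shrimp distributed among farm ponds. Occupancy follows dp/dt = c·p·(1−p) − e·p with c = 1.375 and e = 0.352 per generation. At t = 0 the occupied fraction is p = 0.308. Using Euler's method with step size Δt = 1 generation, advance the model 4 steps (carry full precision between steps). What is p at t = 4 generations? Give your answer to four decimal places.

Update rule: p ← p + [c·p·(1−p) − e·p]·Δt with Δt = 1.
step 1: Δp = +0.18465, p = 0.49265
step 2: Δp = +0.17026, p = 0.66291
step 3: Δp = +0.07391, p = 0.73682
step 4: Δp = +0.00727, p = 0.74409

0.7441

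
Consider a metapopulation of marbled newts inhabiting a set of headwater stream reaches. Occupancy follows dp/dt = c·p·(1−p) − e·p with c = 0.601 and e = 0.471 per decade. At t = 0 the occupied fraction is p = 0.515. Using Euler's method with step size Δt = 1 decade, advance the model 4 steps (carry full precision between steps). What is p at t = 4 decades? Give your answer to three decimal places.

0.312

Update rule: p ← p + [c·p·(1−p) − e·p]·Δt with Δt = 1.
t = 1: p = 0.51500 + (-0.09245) = 0.42255
t = 2: p = 0.42255 + (-0.05238) = 0.37017
t = 3: p = 0.37017 + (-0.03423) = 0.33594
t = 4: p = 0.33594 + (-0.02415) = 0.31179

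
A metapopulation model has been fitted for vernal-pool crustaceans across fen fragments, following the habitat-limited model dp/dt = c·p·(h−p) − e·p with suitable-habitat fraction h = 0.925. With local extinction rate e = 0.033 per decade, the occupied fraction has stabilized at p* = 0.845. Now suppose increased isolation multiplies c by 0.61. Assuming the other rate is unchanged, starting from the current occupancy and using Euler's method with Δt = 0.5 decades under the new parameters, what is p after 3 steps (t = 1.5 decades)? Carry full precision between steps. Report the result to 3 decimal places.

0.830

Balance c(h−p*) = e gives c = e/(0.925 − 0.84500) = 0.033/0.08000 = 0.41250.
Starting from p₀ = 0.84500; update p ← p + (dp/dt)·Δt with the new parameters.
t = 0.5: p = 0.84500 + (-0.00544) = 0.83956
t = 1: p = 0.83956 + (-0.00483) = 0.83473
t = 1.5: p = 0.83473 + (-0.00429) = 0.83044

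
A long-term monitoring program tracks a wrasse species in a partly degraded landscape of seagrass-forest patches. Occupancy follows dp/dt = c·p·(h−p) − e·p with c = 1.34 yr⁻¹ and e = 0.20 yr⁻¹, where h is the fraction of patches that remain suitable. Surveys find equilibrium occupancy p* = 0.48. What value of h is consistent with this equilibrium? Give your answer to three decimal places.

0.629

At equilibrium c(h−p*) = e, so h = p* + e/c.
h = 0.48 + 0.20/1.34 = 0.48 + 0.1493 = 0.6293.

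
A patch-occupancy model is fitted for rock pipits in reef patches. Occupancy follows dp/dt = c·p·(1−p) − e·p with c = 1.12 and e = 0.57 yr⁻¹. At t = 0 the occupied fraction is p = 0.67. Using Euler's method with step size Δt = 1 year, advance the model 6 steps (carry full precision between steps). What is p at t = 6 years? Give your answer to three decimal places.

Update rule: p ← p + [c·p·(1−p) − e·p]·Δt with Δt = 1.
t = 1: p = 0.67000 + (-0.13427) = 0.53573
t = 2: p = 0.53573 + (-0.02680) = 0.50893
t = 3: p = 0.50893 + (-0.01018) = 0.49875
t = 4: p = 0.49875 + (-0.00429) = 0.49446
t = 5: p = 0.49446 + (-0.00188) = 0.49258
t = 6: p = 0.49258 + (-0.00083) = 0.49175

0.492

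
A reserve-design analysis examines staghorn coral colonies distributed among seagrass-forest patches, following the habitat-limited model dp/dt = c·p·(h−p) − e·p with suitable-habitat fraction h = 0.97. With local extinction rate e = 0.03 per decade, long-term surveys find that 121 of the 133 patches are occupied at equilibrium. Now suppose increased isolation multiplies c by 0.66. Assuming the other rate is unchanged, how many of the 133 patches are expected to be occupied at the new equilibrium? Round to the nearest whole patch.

Observed p* = 121/133 = 0.90977.
Balance c(h−p*) = e gives c = e/(0.97 − 0.90977) = 0.03/0.06023 = 0.49809.
New p* = 0.97 − e/c = 0.97 − 0.03000/0.32874 = 0.87874.
Expected occupied = 133 × 0.87874 = 116.87 ≈ 117.

117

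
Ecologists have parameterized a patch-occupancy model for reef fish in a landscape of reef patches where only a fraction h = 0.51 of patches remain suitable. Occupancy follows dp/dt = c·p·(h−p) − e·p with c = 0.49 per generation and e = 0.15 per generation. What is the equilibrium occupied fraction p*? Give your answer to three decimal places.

0.204

Setting dp/dt = 0 and dividing by p* gives c·(h−p*) = e.
So p* = h − e/c = 0.51 − 0.15/0.49 = 0.51 − 0.3061 = 0.2039.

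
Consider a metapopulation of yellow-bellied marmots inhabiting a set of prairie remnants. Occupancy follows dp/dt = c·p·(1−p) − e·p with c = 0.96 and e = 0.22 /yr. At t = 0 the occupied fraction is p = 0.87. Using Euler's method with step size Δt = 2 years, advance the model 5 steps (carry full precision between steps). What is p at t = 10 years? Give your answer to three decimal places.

Update rule: p ← p + [c·p·(1−p) − e·p]·Δt with Δt = 2.
p: 0.87000 → 0.70435  (Δp = -0.16565)
p: 0.70435 → 0.79426  (Δp = +0.08991)
p: 0.79426 → 0.75854  (Δp = -0.03572)
p: 0.75854 → 0.77645  (Δp = +0.01791)
p: 0.77645 → 0.76808  (Δp = -0.00837)

0.768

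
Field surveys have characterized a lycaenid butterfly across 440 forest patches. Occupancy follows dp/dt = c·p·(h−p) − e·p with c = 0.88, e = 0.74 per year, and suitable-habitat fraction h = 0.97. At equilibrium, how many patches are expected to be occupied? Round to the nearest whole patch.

57

p* = h − e/c = 0.97 − 0.8409 = 0.1291.
Expected occupied patches = N × p* = 440 × 0.1291 = 56.80 ≈ 57.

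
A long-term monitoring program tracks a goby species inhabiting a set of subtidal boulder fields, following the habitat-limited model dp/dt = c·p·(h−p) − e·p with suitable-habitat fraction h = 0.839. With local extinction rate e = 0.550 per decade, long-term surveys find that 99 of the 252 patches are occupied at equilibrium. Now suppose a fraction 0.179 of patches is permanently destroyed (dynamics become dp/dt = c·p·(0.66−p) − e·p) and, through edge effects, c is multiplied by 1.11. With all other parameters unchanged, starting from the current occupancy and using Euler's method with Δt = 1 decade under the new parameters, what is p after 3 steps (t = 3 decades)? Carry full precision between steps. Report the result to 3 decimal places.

0.279

Observed p* = 99/252 = 0.39286.
Balance c(h−p*) = e gives c = e/(0.839 − 0.39286) = 0.550/0.44614 = 1.23279.
Starting from p₀ = 0.39286; update p ← p + (dp/dt)·Δt with the new parameters.
step 1: Δp = -0.07246, p = 0.32040
step 2: Δp = -0.02733, p = 0.29307
step 3: Δp = -0.01404, p = 0.27903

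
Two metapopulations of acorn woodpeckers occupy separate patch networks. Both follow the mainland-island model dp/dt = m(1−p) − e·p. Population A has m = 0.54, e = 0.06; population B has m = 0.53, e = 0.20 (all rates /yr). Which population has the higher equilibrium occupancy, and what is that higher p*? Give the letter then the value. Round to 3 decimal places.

A: p*_A = m/(m+e) = 0.54/0.6000 = 0.9000.
B: p*_B = 0.53/0.7300 = 0.7260.
A is higher at 0.9000.

A, 0.900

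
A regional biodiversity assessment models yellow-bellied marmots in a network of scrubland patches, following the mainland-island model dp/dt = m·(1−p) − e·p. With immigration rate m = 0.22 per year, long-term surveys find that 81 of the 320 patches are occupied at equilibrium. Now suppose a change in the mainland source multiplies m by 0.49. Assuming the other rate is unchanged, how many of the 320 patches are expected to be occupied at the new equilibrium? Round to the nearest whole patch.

46

Observed p* = 81/320 = 0.25312.
Balance m(1−p*) = e·p* gives e = m(1−p*)/p* = 0.22×0.74688/0.25312 = 0.64915.
New p* = m/(m+e) = 0.10780/(0.10780+0.64915) = 0.14241.
Expected occupied = 320 × 0.14241 = 45.57 ≈ 46.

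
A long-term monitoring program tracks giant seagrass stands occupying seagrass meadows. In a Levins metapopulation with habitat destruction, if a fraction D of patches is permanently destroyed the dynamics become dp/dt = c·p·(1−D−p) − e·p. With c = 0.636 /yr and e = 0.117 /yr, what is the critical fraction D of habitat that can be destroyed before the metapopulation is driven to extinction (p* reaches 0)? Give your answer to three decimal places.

0.816

The nontrivial equilibrium is p* = (1−D) − e/c; extinction occurs when this hits zero.
So D_crit = 1 − e/c = 1 − 0.117/0.636 = 1 − 0.1840 = 0.8160.
This equals the undisturbed p*, a classic result of Lande's extension.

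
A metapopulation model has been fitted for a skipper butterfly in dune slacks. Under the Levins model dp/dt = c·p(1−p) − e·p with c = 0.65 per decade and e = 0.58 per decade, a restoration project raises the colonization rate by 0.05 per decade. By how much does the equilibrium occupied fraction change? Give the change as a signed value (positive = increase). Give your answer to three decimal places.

Before: p* = 1 − 0.58/0.65 = 0.1077.
After the change, c = 0.7, e = 0.58, so p* = 1 − 0.58/0.7 = 0.1714.
Δp* = 0.1714 − 0.1077 = +0.0637.

0.064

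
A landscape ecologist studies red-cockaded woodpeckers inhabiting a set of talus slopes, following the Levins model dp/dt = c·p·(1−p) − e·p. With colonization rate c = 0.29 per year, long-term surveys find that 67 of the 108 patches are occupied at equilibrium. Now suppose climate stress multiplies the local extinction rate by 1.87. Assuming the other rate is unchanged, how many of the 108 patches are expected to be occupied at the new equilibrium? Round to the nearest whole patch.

Observed p* = 67/108 = 0.62037.
Balance c(1−p*) = e gives e = 0.29×(1 − 0.62037) = 0.11009.
New p* = 1 − e/c = 1 − 0.20587/0.29000 = 0.29010.
Expected occupied = 108 × 0.29010 = 31.33 ≈ 31.

31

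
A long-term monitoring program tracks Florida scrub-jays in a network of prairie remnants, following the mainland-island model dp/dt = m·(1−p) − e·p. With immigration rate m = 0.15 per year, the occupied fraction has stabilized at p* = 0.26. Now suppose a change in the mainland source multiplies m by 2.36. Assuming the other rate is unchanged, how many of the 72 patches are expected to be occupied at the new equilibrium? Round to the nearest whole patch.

Balance m(1−p*) = e·p* gives e = m(1−p*)/p* = 0.15×0.74000/0.26000 = 0.42692.
New p* = m/(m+e) = 0.35400/(0.35400+0.42692) = 0.45331.
Expected occupied = 72 × 0.45331 = 32.64 ≈ 33.

33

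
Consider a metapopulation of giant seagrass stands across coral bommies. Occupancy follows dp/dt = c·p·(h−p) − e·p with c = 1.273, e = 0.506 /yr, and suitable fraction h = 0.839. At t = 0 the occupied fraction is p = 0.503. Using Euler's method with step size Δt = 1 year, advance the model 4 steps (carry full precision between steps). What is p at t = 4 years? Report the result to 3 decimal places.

Update rule: p ← p + [c·p·(h−p) − e·p]·Δt with Δt = 1.
  1  |  dp/dt·Δt = -0.039371  |  p_1 = 0.463629
  2  |  dp/dt·Δt = -0.013053  |  p_2 = 0.450577
  3  |  dp/dt·Δt = -0.005198  |  p_3 = 0.445378
  4  |  dp/dt·Δt = -0.002191  |  p_4 = 0.443187

0.443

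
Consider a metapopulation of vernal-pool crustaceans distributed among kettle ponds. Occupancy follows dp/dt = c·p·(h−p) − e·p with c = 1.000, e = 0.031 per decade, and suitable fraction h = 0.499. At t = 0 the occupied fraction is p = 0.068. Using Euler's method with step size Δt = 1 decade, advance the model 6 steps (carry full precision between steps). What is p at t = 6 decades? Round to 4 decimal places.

0.3333

Update rule: p ← p + [c·p·(h−p) − e·p]·Δt with Δt = 1.
step 1: Δp = +0.02720, p = 0.09520
step 2: Δp = +0.03549, p = 0.13069
step 3: Δp = +0.04408, p = 0.17477
step 4: Δp = +0.05125, p = 0.22602
step 5: Δp = +0.05469, p = 0.28071
step 6: Δp = +0.05257, p = 0.33329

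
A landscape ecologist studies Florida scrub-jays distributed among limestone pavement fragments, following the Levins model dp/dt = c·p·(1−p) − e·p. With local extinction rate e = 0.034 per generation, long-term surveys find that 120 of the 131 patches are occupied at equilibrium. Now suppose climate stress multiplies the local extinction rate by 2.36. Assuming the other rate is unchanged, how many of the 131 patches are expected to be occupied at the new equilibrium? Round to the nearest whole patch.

105

Observed p* = 120/131 = 0.91603.
Balance c(1−p*) = e gives c = e/(1 − 0.91603) = 0.034/0.08397 = 0.40491.
New p* = 1 − e/c = 1 − 0.08024/0.40491 = 0.80183.
Expected occupied = 131 × 0.80183 = 105.04 ≈ 105.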